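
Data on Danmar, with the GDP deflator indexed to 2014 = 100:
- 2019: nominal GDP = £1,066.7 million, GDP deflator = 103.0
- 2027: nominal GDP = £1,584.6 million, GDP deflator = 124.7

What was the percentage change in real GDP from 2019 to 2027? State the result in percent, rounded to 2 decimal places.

22.70%

Deflate each year: 2019 → 1066.7/1.030 = 1035.63; 2027 → 1584.6/1.247 = 1270.73.
So real GDP changed by 1270.73/1035.63 − 1 = 0.2270, i.e. 22.70%.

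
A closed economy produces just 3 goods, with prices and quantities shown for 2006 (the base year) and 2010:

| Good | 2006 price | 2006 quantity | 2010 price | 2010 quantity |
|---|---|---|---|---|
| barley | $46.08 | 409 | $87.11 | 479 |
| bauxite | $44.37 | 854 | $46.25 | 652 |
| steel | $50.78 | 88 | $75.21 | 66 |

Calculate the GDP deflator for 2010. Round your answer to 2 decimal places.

Nominal GDP 2010 = 87.11·479 + 46.25·652 + 75.21·66 = 76844.55.
Real GDP 2010 (at 2006 prices) = 46.08·479 + 44.37·652 + 50.78·66 = 54353.04.
Deflator = Nominal/Real × 100 = 76844.55/54353.04 × 100 = 141.380.

141.38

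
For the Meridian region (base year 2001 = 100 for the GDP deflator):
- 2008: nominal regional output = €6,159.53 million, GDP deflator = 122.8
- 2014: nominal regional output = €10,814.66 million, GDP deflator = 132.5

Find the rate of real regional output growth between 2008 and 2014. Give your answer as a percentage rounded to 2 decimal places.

Deflate each year: 2008 → 6159.53/1.228 = 5015.90; 2014 → 10814.66/1.325 = 8162.01.
So real regional output changed by 8162.01/5015.90 − 1 = 0.6272, i.e. 62.72%.

62.72%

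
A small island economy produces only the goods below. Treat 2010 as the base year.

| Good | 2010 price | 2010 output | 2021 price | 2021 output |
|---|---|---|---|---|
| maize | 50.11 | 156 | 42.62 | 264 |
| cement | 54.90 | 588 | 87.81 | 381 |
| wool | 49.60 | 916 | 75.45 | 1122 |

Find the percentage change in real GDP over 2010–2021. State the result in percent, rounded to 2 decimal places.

4.99%

Real GDP 2010 = Nominal GDP 2010 = 50.11·156 + 54.90·588 + 49.60·916 = 85531.96.
Real GDP 2021 (at 2010 prices) = 50.11·264 + 54.90·381 + 49.60·1122 = 89797.14.
Real growth = 89797.14/85531.96 − 1 = 0.0499.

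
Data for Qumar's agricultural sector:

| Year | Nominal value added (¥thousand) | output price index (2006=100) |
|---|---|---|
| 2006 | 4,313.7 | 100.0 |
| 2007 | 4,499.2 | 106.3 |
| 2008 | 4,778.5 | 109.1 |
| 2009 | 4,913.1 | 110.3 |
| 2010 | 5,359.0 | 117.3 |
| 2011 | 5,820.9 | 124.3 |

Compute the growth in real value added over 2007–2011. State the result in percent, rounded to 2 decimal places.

Real value added 2007 = 4499.2/1.063 = 4232.55.
Real value added 2011 = 5820.9/1.243 = 4682.94.
Change = 4682.94/4232.55 − 1 = 0.1064.

10.64%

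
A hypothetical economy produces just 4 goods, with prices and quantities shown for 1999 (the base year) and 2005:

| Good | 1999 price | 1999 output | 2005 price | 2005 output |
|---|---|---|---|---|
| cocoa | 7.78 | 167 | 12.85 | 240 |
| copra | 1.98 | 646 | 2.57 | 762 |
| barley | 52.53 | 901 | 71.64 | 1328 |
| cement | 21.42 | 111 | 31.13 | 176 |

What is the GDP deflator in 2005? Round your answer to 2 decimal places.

137.39

Nominal GDP 2005 = 12.85·240 + 2.57·762 + 71.64·1328 + 31.13·176 = 105659.14.
Real GDP 2005 (at 1999 prices) = 7.78·240 + 1.98·762 + 52.53·1328 + 21.42·176 = 76905.72.
Deflator = Nominal/Real × 100 = 105659.14/76905.72 × 100 = 137.388.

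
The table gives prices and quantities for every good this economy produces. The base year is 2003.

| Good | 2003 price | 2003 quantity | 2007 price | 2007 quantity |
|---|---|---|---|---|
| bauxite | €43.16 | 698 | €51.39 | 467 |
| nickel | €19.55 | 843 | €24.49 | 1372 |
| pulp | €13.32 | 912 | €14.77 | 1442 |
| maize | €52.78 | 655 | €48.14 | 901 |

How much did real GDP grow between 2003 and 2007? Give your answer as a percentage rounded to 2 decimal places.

Real GDP 2003 = Nominal GDP 2003 = 43.16·698 + 19.55·843 + 13.32·912 + 52.78·655 = 93325.07.
Real GDP 2007 (at 2003 prices) = 43.16·467 + 19.55·1372 + 13.32·1442 + 52.78·901 = 113740.54.
Real growth = 113740.54/93325.07 − 1 = 0.2188.

21.88%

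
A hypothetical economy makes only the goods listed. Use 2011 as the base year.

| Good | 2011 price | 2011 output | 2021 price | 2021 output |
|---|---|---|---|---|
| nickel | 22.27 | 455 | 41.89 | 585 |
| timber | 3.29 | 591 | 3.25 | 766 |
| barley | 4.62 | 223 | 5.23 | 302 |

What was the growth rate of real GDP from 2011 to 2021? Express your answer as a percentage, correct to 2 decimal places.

Real GDP 2011 = Nominal GDP 2011 = 22.27·455 + 3.29·591 + 4.62·223 = 13107.50.
Real GDP 2021 (at 2011 prices) = 22.27·585 + 3.29·766 + 4.62·302 = 16943.33.
Real growth = 16943.33/13107.50 − 1 = 0.2926.

29.26%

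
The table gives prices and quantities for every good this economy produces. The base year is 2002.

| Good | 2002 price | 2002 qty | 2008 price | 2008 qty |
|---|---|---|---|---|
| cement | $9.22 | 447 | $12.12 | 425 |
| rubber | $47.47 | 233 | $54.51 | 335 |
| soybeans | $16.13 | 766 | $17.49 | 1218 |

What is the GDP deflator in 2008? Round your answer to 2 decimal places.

113.30

Nominal GDP 2008 = 12.12·425 + 54.51·335 + 17.49·1218 = 44714.67.
Real GDP 2008 (at 2002 prices) = 9.22·425 + 47.47·335 + 16.13·1218 = 39467.29.
Deflator = Nominal/Real × 100 = 44714.67/39467.29 × 100 = 113.296.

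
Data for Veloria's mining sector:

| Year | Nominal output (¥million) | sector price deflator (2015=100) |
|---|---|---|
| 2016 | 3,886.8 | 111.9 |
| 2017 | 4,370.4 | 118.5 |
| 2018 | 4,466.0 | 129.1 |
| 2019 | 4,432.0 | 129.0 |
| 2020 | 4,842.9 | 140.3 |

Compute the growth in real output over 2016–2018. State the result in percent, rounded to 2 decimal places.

-0.41%

Real output 2016 = 3886.8/1.119 = 3473.46.
Real output 2018 = 4466.0/1.291 = 3459.33.
Change = 3459.33/3473.46 − 1 = -0.0041.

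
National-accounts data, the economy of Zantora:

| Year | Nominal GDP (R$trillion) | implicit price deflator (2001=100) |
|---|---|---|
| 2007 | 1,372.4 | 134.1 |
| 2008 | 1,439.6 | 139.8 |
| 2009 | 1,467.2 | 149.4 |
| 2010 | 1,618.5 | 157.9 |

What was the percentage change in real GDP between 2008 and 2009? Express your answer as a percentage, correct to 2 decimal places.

Real GDP 2008 = 1439.6/1.398 = 1029.76.
Real GDP 2009 = 1467.2/1.494 = 982.06.
Change = 982.06/1029.76 − 1 = -0.0463.

-4.63%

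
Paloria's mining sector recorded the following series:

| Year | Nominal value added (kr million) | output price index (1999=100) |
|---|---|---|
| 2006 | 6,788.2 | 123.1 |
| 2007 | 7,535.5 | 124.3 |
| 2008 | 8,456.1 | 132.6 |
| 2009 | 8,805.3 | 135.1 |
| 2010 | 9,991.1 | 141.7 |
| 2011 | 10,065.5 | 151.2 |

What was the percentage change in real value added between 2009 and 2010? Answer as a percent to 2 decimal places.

8.18%

Real value added 2009 = 8805.3/1.351 = 6517.62.
Real value added 2010 = 9991.1/1.417 = 7050.88.
Change = 7050.88/6517.62 − 1 = 0.0818.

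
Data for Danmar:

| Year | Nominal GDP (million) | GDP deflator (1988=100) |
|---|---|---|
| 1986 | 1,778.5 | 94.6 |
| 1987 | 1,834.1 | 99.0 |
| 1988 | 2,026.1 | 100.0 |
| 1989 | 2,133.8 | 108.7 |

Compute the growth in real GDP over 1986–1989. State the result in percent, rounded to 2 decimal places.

4.41%

Real GDP 1986 = 1778.5/0.946 = 1880.02.
Real GDP 1989 = 2133.8/1.087 = 1963.02.
Change = 1963.02/1880.02 − 1 = 0.0441.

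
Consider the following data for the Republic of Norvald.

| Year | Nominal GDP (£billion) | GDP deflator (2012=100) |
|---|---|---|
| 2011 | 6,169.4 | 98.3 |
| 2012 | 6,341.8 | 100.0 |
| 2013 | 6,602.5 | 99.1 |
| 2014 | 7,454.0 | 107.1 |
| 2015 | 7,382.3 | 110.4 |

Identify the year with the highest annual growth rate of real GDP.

2012: real = 6341.8/1.000 = 6341.80; growth vs 2011 (6276.09) = 1.05%.
2013: real = 6602.5/0.991 = 6662.46; growth vs 2012 (6341.80) = 5.06%.
2014: real = 7454.0/1.071 = 6959.85; growth vs 2013 (6662.46) = 4.46%.
2015: real = 7382.3/1.104 = 6686.87; growth vs 2014 (6959.85) = -3.92%.

2013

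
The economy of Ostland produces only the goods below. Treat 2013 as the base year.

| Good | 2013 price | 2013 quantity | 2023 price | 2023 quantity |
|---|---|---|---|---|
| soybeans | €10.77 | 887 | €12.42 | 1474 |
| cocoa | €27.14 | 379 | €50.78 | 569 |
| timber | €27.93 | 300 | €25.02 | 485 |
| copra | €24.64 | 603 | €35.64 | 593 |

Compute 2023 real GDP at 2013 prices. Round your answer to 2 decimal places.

Real GDP 2023 = Σ (p_2013 × q_2023) = 10.77·1474 + 27.14·569 + 27.93·485 + 24.64·593 = 59475.21.

€59475.21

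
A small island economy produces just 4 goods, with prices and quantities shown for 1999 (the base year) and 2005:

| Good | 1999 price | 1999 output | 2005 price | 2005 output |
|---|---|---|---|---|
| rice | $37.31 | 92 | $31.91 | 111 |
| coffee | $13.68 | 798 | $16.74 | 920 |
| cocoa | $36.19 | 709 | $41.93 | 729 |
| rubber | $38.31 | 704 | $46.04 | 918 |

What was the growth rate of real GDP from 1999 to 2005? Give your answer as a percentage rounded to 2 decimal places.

16.87%

Real GDP 1999 = Nominal GDP 1999 = 37.31·92 + 13.68·798 + 36.19·709 + 38.31·704 = 66978.11.
Real GDP 2005 (at 1999 prices) = 37.31·111 + 13.68·920 + 36.19·729 + 38.31·918 = 78278.10.
Real growth = 78278.10/66978.11 − 1 = 0.1687.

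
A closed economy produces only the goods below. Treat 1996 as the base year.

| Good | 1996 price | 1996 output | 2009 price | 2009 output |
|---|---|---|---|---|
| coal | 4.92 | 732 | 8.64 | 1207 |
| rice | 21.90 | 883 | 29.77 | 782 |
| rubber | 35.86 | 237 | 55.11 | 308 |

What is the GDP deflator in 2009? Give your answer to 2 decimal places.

Nominal GDP 2009 = 8.64·1207 + 29.77·782 + 55.11·308 = 50682.50.
Real GDP 2009 (at 1996 prices) = 4.92·1207 + 21.90·782 + 35.86·308 = 34109.12.
Deflator = Nominal/Real × 100 = 50682.50/34109.12 × 100 = 148.589.

148.59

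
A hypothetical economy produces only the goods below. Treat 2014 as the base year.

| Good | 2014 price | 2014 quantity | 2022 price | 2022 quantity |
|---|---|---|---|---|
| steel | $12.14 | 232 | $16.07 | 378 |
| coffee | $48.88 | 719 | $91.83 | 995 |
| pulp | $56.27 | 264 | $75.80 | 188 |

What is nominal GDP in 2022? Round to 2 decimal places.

$111695.71

Nominal GDP 2022 = Σ (p_2022 × q_2022) = 16.07·378 + 91.83·995 + 75.80·188 = 111695.71.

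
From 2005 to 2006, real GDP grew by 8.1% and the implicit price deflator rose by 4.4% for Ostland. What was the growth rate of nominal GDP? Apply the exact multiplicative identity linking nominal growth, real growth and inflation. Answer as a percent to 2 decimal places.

(1 + g_nom) = (1 + g_real)(1 + π) = 1.0810 × 1.0440 = 1.12856.

12.86%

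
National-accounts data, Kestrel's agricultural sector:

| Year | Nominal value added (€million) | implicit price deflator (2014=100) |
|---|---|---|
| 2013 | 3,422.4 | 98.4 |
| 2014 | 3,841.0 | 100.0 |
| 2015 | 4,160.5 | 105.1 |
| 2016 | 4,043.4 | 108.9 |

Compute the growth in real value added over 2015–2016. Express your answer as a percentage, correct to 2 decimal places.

Real value added 2015 = 4160.5/1.051 = 3958.61.
Real value added 2016 = 4043.4/1.089 = 3712.95.
Change = 3712.95/3958.61 − 1 = -0.0621.

-6.21%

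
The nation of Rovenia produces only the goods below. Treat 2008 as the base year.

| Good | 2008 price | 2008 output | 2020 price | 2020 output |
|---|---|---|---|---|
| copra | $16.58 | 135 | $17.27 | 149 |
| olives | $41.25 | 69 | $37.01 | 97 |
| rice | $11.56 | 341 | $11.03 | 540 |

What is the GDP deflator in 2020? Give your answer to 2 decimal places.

Nominal GDP 2020 = 17.27·149 + 37.01·97 + 11.03·540 = 12119.40.
Real GDP 2020 (at 2008 prices) = 16.58·149 + 41.25·97 + 11.56·540 = 12714.07.
Deflator = Nominal/Real × 100 = 12119.40/12714.07 × 100 = 95.323.

95.32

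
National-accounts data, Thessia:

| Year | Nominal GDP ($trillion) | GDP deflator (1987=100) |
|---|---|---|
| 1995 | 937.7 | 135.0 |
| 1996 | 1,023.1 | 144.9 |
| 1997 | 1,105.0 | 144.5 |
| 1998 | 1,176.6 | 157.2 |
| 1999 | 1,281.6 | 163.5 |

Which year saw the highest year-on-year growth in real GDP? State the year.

1996: real = 1023.1/1.449 = 706.07; growth vs 1995 (694.59) = 1.65%.
1997: real = 1105.0/1.445 = 764.71; growth vs 1996 (706.07) = 8.31%.
1998: real = 1176.6/1.572 = 748.47; growth vs 1997 (764.71) = -2.12%.
1999: real = 1281.6/1.635 = 783.85; growth vs 1998 (748.47) = 4.73%.

1997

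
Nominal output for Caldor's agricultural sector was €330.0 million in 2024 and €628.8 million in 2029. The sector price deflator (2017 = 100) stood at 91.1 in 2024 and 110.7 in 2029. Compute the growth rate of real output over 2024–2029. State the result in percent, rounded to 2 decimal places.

56.81%

Deflate each year: 2024 → 330.0/0.911 = 362.24; 2029 → 628.8/1.107 = 568.02.
So real output changed by 568.02/362.24 − 1 = 0.5681, i.e. 56.81%.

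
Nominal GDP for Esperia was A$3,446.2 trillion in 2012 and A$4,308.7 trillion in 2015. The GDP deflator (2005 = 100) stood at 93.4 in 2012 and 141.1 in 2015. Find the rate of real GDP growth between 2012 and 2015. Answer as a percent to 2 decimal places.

-17.24%

Deflate each year: 2012 → 3446.2/0.934 = 3689.72; 2015 → 4308.7/1.411 = 3053.65.
So real GDP changed by 3053.65/3689.72 − 1 = -0.1724, i.e. -17.24%.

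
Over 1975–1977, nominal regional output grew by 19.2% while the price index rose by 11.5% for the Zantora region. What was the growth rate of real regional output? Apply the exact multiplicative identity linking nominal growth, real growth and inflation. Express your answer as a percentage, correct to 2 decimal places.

6.91%

(1 + g_nom) = (1 + g_real)(1 + π), so g_real = 1.1920 / 1.1150 − 1 = 0.06906.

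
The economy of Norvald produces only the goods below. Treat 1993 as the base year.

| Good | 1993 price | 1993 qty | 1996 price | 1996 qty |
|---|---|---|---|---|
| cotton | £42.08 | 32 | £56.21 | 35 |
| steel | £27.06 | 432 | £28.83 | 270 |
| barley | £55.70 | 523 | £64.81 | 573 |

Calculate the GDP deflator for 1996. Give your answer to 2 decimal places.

115.22

Nominal GDP 1996 = 56.21·35 + 28.83·270 + 64.81·573 = 46887.58.
Real GDP 1996 (at 1993 prices) = 42.08·35 + 27.06·270 + 55.70·573 = 40695.10.
Deflator = Nominal/Real × 100 = 46887.58/40695.10 × 100 = 115.217.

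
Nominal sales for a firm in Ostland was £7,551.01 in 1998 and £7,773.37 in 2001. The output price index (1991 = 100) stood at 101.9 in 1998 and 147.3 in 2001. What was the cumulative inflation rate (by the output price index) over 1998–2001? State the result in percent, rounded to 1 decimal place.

44.6%

Price-level change = 147.3 / 101.9 − 1 = 0.4455.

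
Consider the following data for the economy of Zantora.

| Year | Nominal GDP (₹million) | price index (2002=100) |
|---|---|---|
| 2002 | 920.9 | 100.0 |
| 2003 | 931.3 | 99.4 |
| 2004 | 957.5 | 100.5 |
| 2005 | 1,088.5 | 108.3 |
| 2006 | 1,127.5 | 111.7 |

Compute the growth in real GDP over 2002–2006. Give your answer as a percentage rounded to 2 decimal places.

9.61%

Real GDP 2002 = 920.9/1.000 = 920.90.
Real GDP 2006 = 1127.5/1.117 = 1009.40.
Change = 1009.40/920.90 − 1 = 0.0961.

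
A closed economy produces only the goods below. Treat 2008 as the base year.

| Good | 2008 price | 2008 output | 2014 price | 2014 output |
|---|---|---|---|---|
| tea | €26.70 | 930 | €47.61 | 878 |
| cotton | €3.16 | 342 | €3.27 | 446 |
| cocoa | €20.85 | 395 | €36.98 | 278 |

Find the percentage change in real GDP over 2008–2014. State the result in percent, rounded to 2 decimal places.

Real GDP 2008 = Nominal GDP 2008 = 26.70·930 + 3.16·342 + 20.85·395 = 34147.47.
Real GDP 2014 (at 2008 prices) = 26.70·878 + 3.16·446 + 20.85·278 = 30648.26.
Real growth = 30648.26/34147.47 − 1 = -0.1025.

-10.25%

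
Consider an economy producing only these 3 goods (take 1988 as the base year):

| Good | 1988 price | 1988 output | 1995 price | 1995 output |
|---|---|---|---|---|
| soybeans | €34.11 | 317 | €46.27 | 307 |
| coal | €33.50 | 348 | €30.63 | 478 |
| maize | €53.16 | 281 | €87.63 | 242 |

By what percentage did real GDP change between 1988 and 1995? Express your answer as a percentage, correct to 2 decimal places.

Real GDP 1988 = Nominal GDP 1988 = 34.11·317 + 33.50·348 + 53.16·281 = 37408.83.
Real GDP 1995 (at 1988 prices) = 34.11·307 + 33.50·478 + 53.16·242 = 39349.49.
Real growth = 39349.49/37408.83 − 1 = 0.0519.

5.19%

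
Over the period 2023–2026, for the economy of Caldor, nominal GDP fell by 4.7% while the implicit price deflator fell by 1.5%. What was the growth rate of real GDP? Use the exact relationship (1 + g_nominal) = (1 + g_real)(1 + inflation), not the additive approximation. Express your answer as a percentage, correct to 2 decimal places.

(1 + g_nom) = (1 + g_real)(1 + π), so g_real = 0.9530 / 0.9850 − 1 = -0.03249.

-3.25%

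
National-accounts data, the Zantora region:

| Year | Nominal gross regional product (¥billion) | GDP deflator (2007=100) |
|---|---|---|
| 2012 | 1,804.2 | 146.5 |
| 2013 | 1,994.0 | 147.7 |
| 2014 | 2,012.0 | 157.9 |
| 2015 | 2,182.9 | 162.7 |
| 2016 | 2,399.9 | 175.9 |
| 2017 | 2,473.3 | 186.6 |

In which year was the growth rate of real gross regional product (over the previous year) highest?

2013

2013: real = 1994.0/1.477 = 1350.03; growth vs 2012 (1231.54) = 9.62%.
2014: real = 2012.0/1.579 = 1274.22; growth vs 2013 (1350.03) = -5.62%.
2015: real = 2182.9/1.627 = 1341.67; growth vs 2014 (1274.22) = 5.29%.
2016: real = 2399.9/1.759 = 1364.35; growth vs 2015 (1341.67) = 1.69%.
2017: real = 2473.3/1.866 = 1325.46; growth vs 2016 (1364.35) = -2.85%.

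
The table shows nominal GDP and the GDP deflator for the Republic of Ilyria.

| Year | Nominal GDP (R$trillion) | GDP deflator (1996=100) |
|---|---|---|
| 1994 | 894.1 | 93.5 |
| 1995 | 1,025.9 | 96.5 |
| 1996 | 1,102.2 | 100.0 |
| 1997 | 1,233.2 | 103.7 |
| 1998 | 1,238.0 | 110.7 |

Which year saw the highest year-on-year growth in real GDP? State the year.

1995

1995: real = 1025.9/0.965 = 1063.11; growth vs 1994 (956.26) = 11.17%.
1996: real = 1102.2/1.000 = 1102.20; growth vs 1995 (1063.11) = 3.68%.
1997: real = 1233.2/1.037 = 1189.20; growth vs 1996 (1102.20) = 7.89%.
1998: real = 1238.0/1.107 = 1118.34; growth vs 1997 (1189.20) = -5.96%.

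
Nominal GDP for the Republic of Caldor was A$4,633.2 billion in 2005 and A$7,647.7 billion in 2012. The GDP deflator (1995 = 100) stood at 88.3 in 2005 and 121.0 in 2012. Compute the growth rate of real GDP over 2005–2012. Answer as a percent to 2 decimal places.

Real GDP 2005 = 4633.2 / 0.883 = 5247.11.
Real GDP 2012 = 7647.7 / 1.210 = 6320.41.
Real growth = 6320.41 / 5247.11 − 1 = 0.2046.

20.46%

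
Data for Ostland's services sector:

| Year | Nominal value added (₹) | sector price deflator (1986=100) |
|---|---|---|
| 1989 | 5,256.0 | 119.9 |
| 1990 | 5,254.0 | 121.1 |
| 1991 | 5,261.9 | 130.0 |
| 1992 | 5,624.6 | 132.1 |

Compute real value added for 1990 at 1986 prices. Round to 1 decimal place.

₹4,338.6

Real value added 1990 = 5254.0 / 1.211 = 4338.56.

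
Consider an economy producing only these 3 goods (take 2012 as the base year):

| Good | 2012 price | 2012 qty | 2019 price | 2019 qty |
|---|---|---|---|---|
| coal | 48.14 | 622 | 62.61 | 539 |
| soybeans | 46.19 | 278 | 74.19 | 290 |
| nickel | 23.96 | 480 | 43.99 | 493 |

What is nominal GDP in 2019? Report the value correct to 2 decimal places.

Nominal GDP 2019 = Σ (p_2019 × q_2019) = 62.61·539 + 74.19·290 + 43.99·493 = 76948.96.

76948.96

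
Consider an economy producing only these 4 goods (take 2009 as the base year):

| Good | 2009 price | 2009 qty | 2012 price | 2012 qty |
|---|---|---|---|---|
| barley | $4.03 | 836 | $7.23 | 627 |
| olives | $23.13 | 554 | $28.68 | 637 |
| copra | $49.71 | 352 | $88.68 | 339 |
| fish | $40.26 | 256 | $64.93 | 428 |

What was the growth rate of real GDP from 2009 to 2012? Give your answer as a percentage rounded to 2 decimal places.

Real GDP 2009 = Nominal GDP 2009 = 4.03·836 + 23.13·554 + 49.71·352 + 40.26·256 = 43987.58.
Real GDP 2012 (at 2009 prices) = 4.03·627 + 23.13·637 + 49.71·339 + 40.26·428 = 51343.59.
Real growth = 51343.59/43987.58 − 1 = 0.1672.

16.72%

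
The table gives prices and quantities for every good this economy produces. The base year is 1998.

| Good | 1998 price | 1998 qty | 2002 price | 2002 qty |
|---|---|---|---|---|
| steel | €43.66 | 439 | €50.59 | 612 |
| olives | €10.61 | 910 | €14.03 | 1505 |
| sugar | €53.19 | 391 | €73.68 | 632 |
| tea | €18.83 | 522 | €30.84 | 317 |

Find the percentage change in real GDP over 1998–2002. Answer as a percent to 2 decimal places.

Real GDP 1998 = Nominal GDP 1998 = 43.66·439 + 10.61·910 + 53.19·391 + 18.83·522 = 59448.39.
Real GDP 2002 (at 1998 prices) = 43.66·612 + 10.61·1505 + 53.19·632 + 18.83·317 = 82273.16.
Real growth = 82273.16/59448.39 − 1 = 0.3839.

38.39%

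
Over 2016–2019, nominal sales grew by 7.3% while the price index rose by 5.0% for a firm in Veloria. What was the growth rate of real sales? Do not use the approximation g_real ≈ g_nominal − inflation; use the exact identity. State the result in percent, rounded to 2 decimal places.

(1 + g_nom) = (1 + g_real)(1 + π), so g_real = 1.0730 / 1.0500 − 1 = 0.02190.

2.19%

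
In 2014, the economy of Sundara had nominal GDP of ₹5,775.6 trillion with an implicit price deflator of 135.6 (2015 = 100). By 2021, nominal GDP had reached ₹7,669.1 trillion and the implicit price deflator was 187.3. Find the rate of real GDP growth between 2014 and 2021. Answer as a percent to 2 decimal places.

Real GDP 2014 = 5775.6 / 1.356 = 4259.29.
Real GDP 2021 = 7669.1 / 1.873 = 4094.55.
Real growth = 4094.55 / 4259.29 − 1 = -0.0387.

-3.87%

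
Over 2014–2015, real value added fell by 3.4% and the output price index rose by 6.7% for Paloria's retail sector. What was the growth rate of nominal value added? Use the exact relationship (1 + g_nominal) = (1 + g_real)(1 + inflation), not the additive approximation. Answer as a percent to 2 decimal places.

3.07%

(1 + g_nom) = (1 + g_real)(1 + π) = 0.9660 × 1.0670 = 1.03072.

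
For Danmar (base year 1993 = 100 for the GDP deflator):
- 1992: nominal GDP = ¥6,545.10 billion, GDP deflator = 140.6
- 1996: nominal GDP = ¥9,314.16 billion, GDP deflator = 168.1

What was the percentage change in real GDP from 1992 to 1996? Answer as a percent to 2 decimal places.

Real GDP 1992 = 6545.10 / 1.406 = 4655.12.
Real GDP 1996 = 9314.16 / 1.681 = 5540.84.
Real growth = 5540.84 / 4655.12 − 1 = 0.1903.

19.03%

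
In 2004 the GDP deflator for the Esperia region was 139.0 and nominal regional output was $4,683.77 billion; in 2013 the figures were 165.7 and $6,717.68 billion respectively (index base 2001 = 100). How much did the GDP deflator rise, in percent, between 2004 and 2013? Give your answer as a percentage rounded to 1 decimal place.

19.2%

Price-level change = 165.7 / 139.0 − 1 = 0.1921.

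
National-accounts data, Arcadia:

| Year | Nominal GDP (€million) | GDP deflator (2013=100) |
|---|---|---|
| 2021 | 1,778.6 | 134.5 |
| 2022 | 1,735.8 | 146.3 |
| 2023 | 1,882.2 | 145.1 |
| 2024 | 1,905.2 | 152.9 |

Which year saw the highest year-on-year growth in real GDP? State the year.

2022: real = 1735.8/1.463 = 1186.47; growth vs 2021 (1322.38) = -10.28%.
2023: real = 1882.2/1.451 = 1297.17; growth vs 2022 (1186.47) = 9.33%.
2024: real = 1905.2/1.529 = 1246.04; growth vs 2023 (1297.17) = -3.94%.

2023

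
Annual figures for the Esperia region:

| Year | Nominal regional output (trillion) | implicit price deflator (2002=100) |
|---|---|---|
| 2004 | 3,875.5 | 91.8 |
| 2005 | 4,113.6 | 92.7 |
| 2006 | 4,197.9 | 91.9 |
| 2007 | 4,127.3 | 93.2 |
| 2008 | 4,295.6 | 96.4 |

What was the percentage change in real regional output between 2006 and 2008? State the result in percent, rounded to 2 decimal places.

Real regional output 2006 = 4197.9/0.919 = 4567.90.
Real regional output 2008 = 4295.6/0.964 = 4456.02.
Change = 4456.02/4567.90 − 1 = -0.0245.

-2.45%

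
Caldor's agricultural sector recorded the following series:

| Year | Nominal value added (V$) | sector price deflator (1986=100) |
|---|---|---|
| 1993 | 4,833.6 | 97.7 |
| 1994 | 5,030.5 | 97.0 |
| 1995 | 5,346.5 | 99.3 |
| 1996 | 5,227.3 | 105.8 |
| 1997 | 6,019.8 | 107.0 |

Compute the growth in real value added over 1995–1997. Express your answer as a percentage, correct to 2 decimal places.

4.49%

Real value added 1995 = 5346.5/0.993 = 5384.19.
Real value added 1997 = 6019.8/1.070 = 5625.98.
Change = 5625.98/5384.19 − 1 = 0.0449.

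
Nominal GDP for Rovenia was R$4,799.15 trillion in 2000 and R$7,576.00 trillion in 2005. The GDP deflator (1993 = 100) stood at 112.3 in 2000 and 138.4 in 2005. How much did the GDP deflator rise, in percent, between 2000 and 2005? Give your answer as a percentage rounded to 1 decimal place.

23.2%

Price-level change = 138.4 / 112.3 − 1 = 0.2324.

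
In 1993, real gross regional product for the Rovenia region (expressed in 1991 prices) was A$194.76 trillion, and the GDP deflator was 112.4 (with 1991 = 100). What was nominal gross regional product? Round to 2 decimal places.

Nominal gross regional product = Real × (GDP deflator/100) = 194.76 × 1.124 = 218.91.

A$218.91 trillion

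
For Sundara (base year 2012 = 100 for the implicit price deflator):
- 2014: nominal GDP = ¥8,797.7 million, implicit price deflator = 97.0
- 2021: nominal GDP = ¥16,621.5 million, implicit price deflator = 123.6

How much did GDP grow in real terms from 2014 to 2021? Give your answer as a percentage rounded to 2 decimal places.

48.27%

Deflate each year: 2014 → 8797.7/0.970 = 9069.79; 2021 → 16621.5/1.236 = 13447.82.
So real GDP changed by 13447.82/9069.79 − 1 = 0.4827, i.e. 48.27%.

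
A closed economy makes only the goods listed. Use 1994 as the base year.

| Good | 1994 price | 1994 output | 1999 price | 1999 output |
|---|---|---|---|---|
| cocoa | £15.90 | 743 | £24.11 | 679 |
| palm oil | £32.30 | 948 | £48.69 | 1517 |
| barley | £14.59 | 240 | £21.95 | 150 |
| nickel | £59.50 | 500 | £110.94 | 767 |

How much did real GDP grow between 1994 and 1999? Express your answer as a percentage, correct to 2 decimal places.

Real GDP 1994 = Nominal GDP 1994 = 15.90·743 + 32.30·948 + 14.59·240 + 59.50·500 = 75685.70.
Real GDP 1999 (at 1994 prices) = 15.90·679 + 32.30·1517 + 14.59·150 + 59.50·767 = 107620.20.
Real growth = 107620.20/75685.70 − 1 = 0.4219.

42.19%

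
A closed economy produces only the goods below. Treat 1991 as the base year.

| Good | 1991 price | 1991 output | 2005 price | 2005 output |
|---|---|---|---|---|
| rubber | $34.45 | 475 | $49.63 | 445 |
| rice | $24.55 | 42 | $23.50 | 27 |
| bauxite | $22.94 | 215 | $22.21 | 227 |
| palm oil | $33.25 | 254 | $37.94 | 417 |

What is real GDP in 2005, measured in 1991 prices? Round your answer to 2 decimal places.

Real GDP 2005 = Σ (p_1991 × q_2005) = 34.45·445 + 24.55·27 + 22.94·227 + 33.25·417 = 35065.73.

$35065.73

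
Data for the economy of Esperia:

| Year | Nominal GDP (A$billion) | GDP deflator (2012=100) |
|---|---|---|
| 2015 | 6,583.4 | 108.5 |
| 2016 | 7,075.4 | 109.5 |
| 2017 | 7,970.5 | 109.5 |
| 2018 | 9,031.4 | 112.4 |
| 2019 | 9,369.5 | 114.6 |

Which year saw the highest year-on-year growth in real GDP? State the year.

2016: real = 7075.4/1.095 = 6461.55; growth vs 2015 (6067.65) = 6.49%.
2017: real = 7970.5/1.095 = 7279.00; growth vs 2016 (6461.55) = 12.65%.
2018: real = 9031.4/1.124 = 8035.05; growth vs 2017 (7279.00) = 10.39%.
2019: real = 9369.5/1.146 = 8175.83; growth vs 2018 (8035.05) = 1.75%.

2017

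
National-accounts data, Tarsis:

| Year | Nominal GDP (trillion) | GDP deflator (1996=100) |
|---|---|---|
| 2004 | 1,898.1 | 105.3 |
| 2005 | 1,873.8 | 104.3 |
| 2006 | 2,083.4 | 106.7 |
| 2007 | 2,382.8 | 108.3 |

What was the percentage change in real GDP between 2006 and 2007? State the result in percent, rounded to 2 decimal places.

12.68%

Real GDP 2006 = 2083.4/1.067 = 1952.58.
Real GDP 2007 = 2382.8/1.083 = 2200.18.
Change = 2200.18/1952.58 − 1 = 0.1268.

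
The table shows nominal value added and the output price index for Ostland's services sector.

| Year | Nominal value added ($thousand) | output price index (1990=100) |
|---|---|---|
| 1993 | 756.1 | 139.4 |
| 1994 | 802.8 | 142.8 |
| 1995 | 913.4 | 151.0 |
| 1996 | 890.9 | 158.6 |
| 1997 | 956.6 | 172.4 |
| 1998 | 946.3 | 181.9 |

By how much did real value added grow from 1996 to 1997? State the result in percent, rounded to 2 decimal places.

Real value added 1996 = 890.9/1.586 = 561.73.
Real value added 1997 = 956.6/1.724 = 554.87.
Change = 554.87/561.73 − 1 = -0.0122.

-1.22%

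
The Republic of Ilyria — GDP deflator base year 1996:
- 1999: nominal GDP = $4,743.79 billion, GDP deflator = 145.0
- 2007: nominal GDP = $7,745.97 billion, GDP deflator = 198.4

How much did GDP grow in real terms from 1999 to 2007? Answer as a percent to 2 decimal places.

19.34%

Deflate each year: 1999 → 4743.79/1.450 = 3271.58; 2007 → 7745.97/1.984 = 3904.22.
So real GDP changed by 3904.22/3271.58 − 1 = 0.1934, i.e. 19.34%.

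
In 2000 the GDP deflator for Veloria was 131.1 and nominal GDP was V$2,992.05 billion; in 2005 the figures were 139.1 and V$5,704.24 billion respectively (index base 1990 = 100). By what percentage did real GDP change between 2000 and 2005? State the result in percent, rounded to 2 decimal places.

79.68%

Deflate each year: 2000 → 2992.05/1.311 = 2282.27; 2005 → 5704.24/1.391 = 4100.82.
So real GDP changed by 4100.82/2282.27 − 1 = 0.7968, i.e. 79.68%.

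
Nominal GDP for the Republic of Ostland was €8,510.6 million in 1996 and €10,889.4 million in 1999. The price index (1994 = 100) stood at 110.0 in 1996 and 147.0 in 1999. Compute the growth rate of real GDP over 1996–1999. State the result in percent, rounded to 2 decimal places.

Deflate each year: 1996 → 8510.6/1.100 = 7736.91; 1999 → 10889.4/1.470 = 7407.76.
So real GDP changed by 7407.76/7736.91 − 1 = -0.0425, i.e. -4.25%.

-4.25%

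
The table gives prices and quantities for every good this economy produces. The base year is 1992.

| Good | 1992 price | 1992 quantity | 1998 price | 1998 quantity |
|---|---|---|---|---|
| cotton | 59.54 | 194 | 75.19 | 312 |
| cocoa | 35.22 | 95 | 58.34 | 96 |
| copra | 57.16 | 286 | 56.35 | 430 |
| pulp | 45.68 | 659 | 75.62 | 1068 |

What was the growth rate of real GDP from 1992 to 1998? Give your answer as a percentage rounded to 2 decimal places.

55.38%

Real GDP 1992 = Nominal GDP 1992 = 59.54·194 + 35.22·95 + 57.16·286 + 45.68·659 = 61347.54.
Real GDP 1998 (at 1992 prices) = 59.54·312 + 35.22·96 + 57.16·430 + 45.68·1068 = 95322.64.
Real growth = 95322.64/61347.54 − 1 = 0.5538.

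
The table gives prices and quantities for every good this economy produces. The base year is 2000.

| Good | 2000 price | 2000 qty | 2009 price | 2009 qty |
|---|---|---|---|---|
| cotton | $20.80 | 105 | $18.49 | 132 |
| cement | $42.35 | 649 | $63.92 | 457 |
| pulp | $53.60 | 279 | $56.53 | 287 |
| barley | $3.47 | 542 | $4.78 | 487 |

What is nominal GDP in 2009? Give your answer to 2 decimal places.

$50204.09

Nominal GDP 2009 = Σ (p_2009 × q_2009) = 18.49·132 + 63.92·457 + 56.53·287 + 4.78·487 = 50204.09.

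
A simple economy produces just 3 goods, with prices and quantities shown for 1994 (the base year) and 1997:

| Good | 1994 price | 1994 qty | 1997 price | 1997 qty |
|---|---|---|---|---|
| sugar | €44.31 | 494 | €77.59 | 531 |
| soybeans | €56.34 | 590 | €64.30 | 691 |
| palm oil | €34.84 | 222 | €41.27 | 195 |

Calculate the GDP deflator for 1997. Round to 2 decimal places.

Nominal GDP 1997 = 77.59·531 + 64.30·691 + 41.27·195 = 93679.24.
Real GDP 1997 (at 1994 prices) = 44.31·531 + 56.34·691 + 34.84·195 = 69253.35.
Deflator = Nominal/Real × 100 = 93679.24/69253.35 × 100 = 135.270.

135.27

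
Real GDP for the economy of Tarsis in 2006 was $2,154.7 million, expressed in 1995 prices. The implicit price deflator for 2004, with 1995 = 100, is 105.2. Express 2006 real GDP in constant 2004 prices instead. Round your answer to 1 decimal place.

Real GDP in 2004 prices = Real GDP in 1995 prices × (P_2004/P_1995) = 2154.7 × 1.052 = 2266.74.

$2,266.7 million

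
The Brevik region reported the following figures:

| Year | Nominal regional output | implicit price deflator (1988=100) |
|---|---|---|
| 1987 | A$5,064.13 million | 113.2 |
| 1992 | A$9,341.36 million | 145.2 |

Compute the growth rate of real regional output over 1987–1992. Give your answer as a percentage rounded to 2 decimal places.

43.81%

Deflate each year: 1987 → 5064.13/1.132 = 4473.61; 1992 → 9341.36/1.452 = 6433.44.
So real regional output changed by 6433.44/4473.61 − 1 = 0.4381, i.e. 43.81%.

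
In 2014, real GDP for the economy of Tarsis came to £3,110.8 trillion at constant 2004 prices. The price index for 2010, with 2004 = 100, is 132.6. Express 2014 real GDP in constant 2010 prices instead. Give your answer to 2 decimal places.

Real GDP in 2010 prices = Real GDP in 2004 prices × (P_2010/P_2004) = 3110.8 × 1.326 = 4124.92.

£4,124.92 trillion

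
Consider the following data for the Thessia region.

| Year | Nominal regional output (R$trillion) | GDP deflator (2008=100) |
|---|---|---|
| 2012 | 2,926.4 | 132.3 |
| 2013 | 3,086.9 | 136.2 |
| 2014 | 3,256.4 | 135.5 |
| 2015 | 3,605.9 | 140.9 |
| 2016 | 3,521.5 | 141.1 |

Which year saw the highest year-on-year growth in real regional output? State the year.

2013: real = 3086.9/1.362 = 2266.45; growth vs 2012 (2211.94) = 2.46%.
2014: real = 3256.4/1.355 = 2403.25; growth vs 2013 (2266.45) = 6.04%.
2015: real = 3605.9/1.409 = 2559.19; growth vs 2014 (2403.25) = 6.49%.
2016: real = 3521.5/1.411 = 2495.75; growth vs 2015 (2559.19) = -2.48%.

2015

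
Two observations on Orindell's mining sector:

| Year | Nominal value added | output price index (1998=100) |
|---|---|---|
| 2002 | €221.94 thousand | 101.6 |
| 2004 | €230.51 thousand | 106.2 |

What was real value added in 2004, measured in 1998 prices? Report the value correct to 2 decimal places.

€217.05 thousand

Real value added = Nominal / (output price index/100) = 230.51 / 1.062 = 217.05.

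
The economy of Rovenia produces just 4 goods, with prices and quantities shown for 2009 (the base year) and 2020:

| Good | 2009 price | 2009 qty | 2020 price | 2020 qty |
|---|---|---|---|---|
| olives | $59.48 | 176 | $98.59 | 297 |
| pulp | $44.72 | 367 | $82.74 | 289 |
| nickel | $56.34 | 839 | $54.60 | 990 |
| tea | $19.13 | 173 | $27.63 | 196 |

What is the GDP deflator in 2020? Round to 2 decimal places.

Nominal GDP 2020 = 98.59·297 + 82.74·289 + 54.60·990 + 27.63·196 = 112662.57.
Real GDP 2020 (at 2009 prices) = 59.48·297 + 44.72·289 + 56.34·990 + 19.13·196 = 90115.72.
Deflator = Nominal/Real × 100 = 112662.57/90115.72 × 100 = 125.020.

125.02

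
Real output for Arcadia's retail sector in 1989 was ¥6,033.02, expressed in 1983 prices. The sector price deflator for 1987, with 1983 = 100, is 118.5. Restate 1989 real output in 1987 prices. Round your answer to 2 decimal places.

Real output in 1987 prices = Real output in 1983 prices × (P_1987/P_1983) = 6033.02 × 1.185 = 7149.13.

¥7,149.13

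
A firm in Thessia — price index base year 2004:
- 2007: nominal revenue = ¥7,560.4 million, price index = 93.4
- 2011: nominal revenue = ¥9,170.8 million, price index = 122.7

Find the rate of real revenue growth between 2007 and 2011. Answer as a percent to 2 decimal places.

-7.67%

Real revenue 2007 = 7560.4 / 0.934 = 8094.65.
Real revenue 2011 = 9170.8 / 1.227 = 7474.16.
Real growth = 7474.16 / 8094.65 − 1 = -0.0767.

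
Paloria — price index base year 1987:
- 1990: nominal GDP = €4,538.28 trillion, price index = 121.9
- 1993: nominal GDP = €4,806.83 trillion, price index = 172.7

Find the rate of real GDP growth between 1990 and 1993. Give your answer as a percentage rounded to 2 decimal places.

-25.24%

Real GDP 1990 = 4538.28 / 1.219 = 3722.95.
Real GDP 1993 = 4806.83 / 1.727 = 2783.34.
Real growth = 2783.34 / 3722.95 − 1 = -0.2524.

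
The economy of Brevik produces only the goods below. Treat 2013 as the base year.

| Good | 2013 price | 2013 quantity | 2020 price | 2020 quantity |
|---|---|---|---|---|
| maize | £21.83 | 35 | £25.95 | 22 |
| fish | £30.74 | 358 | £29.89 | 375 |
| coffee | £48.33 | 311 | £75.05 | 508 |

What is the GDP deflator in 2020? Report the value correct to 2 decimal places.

136.50

Nominal GDP 2020 = 25.95·22 + 29.89·375 + 75.05·508 = 49905.05.
Real GDP 2020 (at 2013 prices) = 21.83·22 + 30.74·375 + 48.33·508 = 36559.40.
Deflator = Nominal/Real × 100 = 49905.05/36559.40 × 100 = 136.504.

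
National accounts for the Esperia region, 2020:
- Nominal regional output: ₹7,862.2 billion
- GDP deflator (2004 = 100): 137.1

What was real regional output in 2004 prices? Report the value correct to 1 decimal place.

₹5,734.6 billion

Real regional output = Nominal / (GDP deflator/100) = 7862.2 / 1.371 = 5734.65.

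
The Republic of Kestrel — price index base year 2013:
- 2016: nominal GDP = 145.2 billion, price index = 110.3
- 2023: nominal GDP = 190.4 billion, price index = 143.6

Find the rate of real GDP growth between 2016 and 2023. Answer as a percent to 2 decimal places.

0.72%

Deflate each year: 2016 → 145.2/1.103 = 131.64; 2023 → 190.4/1.436 = 132.59.
So real GDP changed by 132.59/131.64 − 1 = 0.0072, i.e. 0.72%.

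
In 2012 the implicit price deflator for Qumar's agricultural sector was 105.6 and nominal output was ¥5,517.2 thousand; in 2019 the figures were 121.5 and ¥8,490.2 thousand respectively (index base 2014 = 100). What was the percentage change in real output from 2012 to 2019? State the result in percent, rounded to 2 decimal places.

33.75%

Deflate each year: 2012 → 5517.2/1.056 = 5224.62; 2019 → 8490.2/1.215 = 6987.82.
So real output changed by 6987.82/5224.62 − 1 = 0.3375, i.e. 33.75%.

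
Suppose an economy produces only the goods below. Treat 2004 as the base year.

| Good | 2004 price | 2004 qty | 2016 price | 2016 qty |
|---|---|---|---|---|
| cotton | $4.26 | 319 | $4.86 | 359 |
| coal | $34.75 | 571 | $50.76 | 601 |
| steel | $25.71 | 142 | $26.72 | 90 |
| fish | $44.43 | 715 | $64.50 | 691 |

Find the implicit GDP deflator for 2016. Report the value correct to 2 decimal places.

Nominal GDP 2016 = 4.86·359 + 50.76·601 + 26.72·90 + 64.50·691 = 79225.80.
Real GDP 2016 (at 2004 prices) = 4.26·359 + 34.75·601 + 25.71·90 + 44.43·691 = 55429.12.
Deflator = Nominal/Real × 100 = 79225.80/55429.12 × 100 = 142.932.

142.93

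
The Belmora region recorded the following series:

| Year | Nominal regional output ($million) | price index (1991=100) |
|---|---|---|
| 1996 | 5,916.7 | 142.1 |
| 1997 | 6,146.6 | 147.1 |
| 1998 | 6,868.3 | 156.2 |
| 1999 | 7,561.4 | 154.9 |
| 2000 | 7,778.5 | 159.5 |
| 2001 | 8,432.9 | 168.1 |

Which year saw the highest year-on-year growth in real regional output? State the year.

1999

1997: real = 6146.6/1.471 = 4178.52; growth vs 1996 (4163.76) = 0.35%.
1998: real = 6868.3/1.562 = 4397.12; growth vs 1997 (4178.52) = 5.23%.
1999: real = 7561.4/1.549 = 4881.47; growth vs 1998 (4397.12) = 11.02%.
2000: real = 7778.5/1.595 = 4876.80; growth vs 1999 (4881.47) = -0.10%.
2001: real = 8432.9/1.681 = 5016.60; growth vs 2000 (4876.80) = 2.87%.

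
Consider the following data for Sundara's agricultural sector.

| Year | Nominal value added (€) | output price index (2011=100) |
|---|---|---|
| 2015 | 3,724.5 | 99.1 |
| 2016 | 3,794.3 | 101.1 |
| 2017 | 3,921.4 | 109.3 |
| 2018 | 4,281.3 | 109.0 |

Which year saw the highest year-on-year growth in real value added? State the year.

2018

2016: real = 3794.3/1.011 = 3753.02; growth vs 2015 (3758.32) = -0.14%.
2017: real = 3921.4/1.093 = 3587.74; growth vs 2016 (3753.02) = -4.40%.
2018: real = 4281.3/1.090 = 3927.80; growth vs 2017 (3587.74) = 9.48%.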